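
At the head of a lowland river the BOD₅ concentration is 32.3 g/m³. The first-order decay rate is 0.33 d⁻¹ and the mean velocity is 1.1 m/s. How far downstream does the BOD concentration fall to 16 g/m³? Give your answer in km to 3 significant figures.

202 km

From C = C₀·e^(−kt), t = ln(C₀/C)/k = ln(32.3/16)/0.33 = 0.7025/0.33 = 2.129 d.
Distance = v·t = 1.1 m/s × 1.839e+05 s = 2.023e+05 m = 202.3 km.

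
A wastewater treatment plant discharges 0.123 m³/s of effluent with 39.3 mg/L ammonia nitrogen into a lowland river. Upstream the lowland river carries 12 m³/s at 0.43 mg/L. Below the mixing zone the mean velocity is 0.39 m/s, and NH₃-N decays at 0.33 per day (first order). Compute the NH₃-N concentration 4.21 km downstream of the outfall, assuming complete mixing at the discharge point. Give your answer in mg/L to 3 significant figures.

After complete mixing, C₀ = (0.123·39.3 + 12·0.43) / 12.12 = 0.8244 mg/L.
Travel time t = 4210 m / 0.39 m/s = 1.079e+04 s = 0.1249 d.
C = 0.8244·exp(−0.33·0.1249) = 0.8244·0.9596 = 0.7911 mg/L.

0.791 mg/L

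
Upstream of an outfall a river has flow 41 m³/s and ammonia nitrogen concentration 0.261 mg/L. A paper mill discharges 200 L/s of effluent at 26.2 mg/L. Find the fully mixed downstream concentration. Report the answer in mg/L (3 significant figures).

0.387 mg/L

200 L/s = 0.2 m³/s.
By mass balance at complete mixing, C = (0.2·26.2 + 41·0.261) / (0.2 + 41) = 15.94/41.2 = 0.3869 mg/L.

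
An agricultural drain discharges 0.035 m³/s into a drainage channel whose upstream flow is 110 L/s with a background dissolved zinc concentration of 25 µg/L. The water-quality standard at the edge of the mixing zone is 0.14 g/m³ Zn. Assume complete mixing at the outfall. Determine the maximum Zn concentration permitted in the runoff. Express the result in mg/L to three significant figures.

0.501 mg/L

110 L/s = 0.11 m³/s.
25 µg/L = 0.025 mg/L.
Mass balance: 0.14·0.145 = 0.035·Cₑ + 0.11·0.025.
Cₑ = (0.0203 − 0.00275) / 0.035 = 0.5014 mg/L.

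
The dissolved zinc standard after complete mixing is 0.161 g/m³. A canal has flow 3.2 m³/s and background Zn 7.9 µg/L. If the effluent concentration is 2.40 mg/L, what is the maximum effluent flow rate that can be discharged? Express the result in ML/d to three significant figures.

18.9 ML/d

7.9 µg/L = 0.0079 mg/L.
Mass balance at complete mixing: C_std·(Q_w + Q_r) = Q_w·C_e + Q_r·C_b.
Rearranging, Q_w = Q_r·(C_std − C_b)/(C_e − C_std) = 3.2·(0.161 − 0.0079) / (2.4 − 0.161) = 0.2188 m³/s.
= 18.91 ML/d.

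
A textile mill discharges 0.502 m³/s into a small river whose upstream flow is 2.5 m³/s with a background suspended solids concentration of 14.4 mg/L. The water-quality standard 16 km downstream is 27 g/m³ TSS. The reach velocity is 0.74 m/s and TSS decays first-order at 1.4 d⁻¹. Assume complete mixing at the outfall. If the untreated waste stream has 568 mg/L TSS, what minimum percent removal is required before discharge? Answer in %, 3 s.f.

Travel time to the compliance point: t = 1.6e+04/0.74 = 2.162e+04 s = 0.2503 d; decay factor exp(−1.4·0.2503) = 0.7044.
So the concentration just after mixing may be at most 27/0.7044 = 38.33 mg/L.
Mass balance: 38.33·3.002 = 0.502·Cₑ + 2.5·14.4.
Cₑ = (115.1 − 36) / 0.502 = 157.5 mg/L.
Required removal = 1 − 157.5/568 = 72.27 %.

72.3 %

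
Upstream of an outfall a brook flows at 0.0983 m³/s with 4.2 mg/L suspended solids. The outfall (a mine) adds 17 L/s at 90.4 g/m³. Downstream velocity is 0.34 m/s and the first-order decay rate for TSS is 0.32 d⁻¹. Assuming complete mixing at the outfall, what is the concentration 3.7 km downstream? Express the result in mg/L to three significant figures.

16.2 mg/L

17 L/s = 0.017 m³/s.
After complete mixing, C₀ = (0.017·90.4 + 0.0983·4.2) / 0.1153 = 16.91 mg/L.
Travel time t = 3700 m / 0.34 m/s = 1.088e+04 s = 0.126 d.
C = 16.91·exp(−0.32·0.126) = 16.91·0.9605 = 16.24 mg/L.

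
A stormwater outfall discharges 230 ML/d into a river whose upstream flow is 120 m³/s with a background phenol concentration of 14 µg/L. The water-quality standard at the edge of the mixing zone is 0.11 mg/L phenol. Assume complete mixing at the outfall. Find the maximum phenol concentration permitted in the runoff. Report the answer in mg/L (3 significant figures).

4.44 mg/L

230 ML/d = 2.662 m³/s.
14 µg/L = 0.014 mg/L.
Mass balance: 0.11·122.7 = 2.662·Cₑ + 120·0.014.
Cₑ = (13.49 − 1.68) / 2.662 = 4.438 mg/L.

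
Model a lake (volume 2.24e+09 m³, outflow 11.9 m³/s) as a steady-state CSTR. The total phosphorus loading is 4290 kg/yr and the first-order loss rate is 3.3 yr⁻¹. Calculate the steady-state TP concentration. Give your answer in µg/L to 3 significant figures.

Outflow Q = 11.9 m³/s × 3.156e+07 s/yr = 3.755e+08 m³/yr.
Steady-state CSTR mass balance: W = Q·C + k·V·C, so C = W/(Q + kV).
Q + kV = 3.755e+08 + 3.3·2.24e+09 = 7.768e+09 m³/yr.
C = 4290/7.768e+09 = 5.523e-07 kg/m³ = 0.0005523 mg/L = 0.5523 µg/L.

0.552 µg/L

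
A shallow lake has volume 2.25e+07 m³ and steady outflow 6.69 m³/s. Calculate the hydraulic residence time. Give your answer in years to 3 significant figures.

0.107 yr

Q = 6.69 m³/s × 3.156e+07 s/yr = 2.111e+08 m³/yr.
Hydraulic residence time τ = V/Q = 2.25e+07/2.111e+08 = 0.1066 yr.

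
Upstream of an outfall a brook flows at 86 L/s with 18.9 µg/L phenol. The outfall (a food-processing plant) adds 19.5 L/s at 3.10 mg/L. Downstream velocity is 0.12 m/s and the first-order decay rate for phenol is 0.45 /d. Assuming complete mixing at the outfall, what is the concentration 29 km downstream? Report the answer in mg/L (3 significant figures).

0.167 mg/L

19.5 L/s = 0.0195 m³/s.
86 L/s = 0.086 m³/s.
18.9 µg/L = 0.0189 mg/L.
After complete mixing, C₀ = (0.0195·3.1 + 0.086·0.0189) / 0.1055 = 0.5884 mg/L.
Travel time t = 2.9e+04 m / 0.12 m/s = 2.417e+05 s = 2.797 d.
C = 0.5884·exp(−0.45·2.797) = 0.5884·0.284 = 0.1671 mg/L.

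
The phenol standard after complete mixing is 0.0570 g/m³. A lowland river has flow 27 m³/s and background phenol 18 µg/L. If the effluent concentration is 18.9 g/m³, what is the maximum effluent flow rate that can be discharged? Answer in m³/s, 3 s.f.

18 µg/L = 0.018 mg/L.
Mass balance at complete mixing: C_std·(Q_w + Q_r) = Q_w·C_e + Q_r·C_b.
Rearranging, Q_w = Q_r·(C_std − C_b)/(C_e − C_std) = 27·(0.057 − 0.018) / (18.9 − 0.057) = 0.05588 m³/s.

0.0559 m³/s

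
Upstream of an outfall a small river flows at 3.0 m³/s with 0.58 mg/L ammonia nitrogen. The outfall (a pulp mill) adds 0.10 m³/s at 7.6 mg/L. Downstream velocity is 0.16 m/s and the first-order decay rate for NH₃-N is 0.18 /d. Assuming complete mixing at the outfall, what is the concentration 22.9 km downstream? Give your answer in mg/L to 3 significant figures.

After complete mixing, C₀ = (0.1·7.6 + 3·0.58) / 3.1 = 0.8065 mg/L.
Travel time t = 2.29e+04 m / 0.16 m/s = 1.431e+05 s = 1.657 d.
C = 0.8065·exp(−0.18·1.657) = 0.8065·0.7422 = 0.5985 mg/L.

0.599 mg/L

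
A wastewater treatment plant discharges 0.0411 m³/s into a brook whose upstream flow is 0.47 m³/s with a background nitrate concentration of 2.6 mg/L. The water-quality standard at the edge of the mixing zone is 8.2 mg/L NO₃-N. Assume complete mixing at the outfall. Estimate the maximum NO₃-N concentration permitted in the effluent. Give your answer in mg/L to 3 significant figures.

72.2 mg/L

Mass balance: 8.2·0.5111 = 0.0411·Cₑ + 0.47·2.6.
Cₑ = (4.191 − 1.222) / 0.0411 = 72.24 mg/L.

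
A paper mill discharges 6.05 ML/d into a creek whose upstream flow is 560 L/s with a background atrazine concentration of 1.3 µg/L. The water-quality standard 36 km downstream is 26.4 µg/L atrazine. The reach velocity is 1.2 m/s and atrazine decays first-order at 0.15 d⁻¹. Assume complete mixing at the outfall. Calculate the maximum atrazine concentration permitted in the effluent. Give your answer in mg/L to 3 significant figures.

0.240 mg/L

6.05 ML/d = 0.07002 m³/s.
560 L/s = 0.56 m³/s.
1.3 µg/L = 0.0013 mg/L.
26.4 µg/L = 0.0264 mg/L.
Travel time to the compliance point: t = 3.6e+04/1.2 = 3e+04 s = 0.3472 d; decay factor exp(−0.15·0.3472) = 0.9492.
So the concentration just after mixing may be at most 0.0264/0.9492 = 0.02781 mg/L.
Mass balance: 0.02781·0.63 = 0.07002·Cₑ + 0.56·0.0013.
Cₑ = (0.01752 − 0.000728) / 0.07002 = 0.2398 mg/L.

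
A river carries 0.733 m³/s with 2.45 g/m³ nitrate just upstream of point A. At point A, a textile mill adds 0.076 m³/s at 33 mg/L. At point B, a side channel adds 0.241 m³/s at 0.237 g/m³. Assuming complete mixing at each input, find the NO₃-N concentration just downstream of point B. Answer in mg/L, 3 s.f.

4.15 mg/L

After input A: C = (0.733·2.45 + 0.076·33) / 0.809 = 5.32 mg/L.
After input B: C = (0.809·5.32 + 0.241·0.237) / 1.05 = 4.153 mg/L.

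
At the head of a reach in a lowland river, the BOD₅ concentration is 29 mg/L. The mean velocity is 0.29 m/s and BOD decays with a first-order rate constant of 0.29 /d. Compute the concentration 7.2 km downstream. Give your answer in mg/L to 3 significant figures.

26.7 mg/L

Travel time t = 7.2 km / 0.29 m/s = 7200/0.29 = 2.483e+04 s = 0.2874 d.
First-order decay: C = 29·exp(−0.29·0.2874) = 29·0.92 = 26.68 mg/L.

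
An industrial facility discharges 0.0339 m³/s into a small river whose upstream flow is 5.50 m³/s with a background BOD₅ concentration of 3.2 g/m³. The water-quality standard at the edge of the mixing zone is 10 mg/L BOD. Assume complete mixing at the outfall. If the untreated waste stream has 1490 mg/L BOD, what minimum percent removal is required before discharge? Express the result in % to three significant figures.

Mass balance: 10·5.534 = 0.0339·Cₑ + 5.5·3.2.
Cₑ = (55.34 − 17.6) / 0.0339 = 1113 mg/L.
Required removal = 1 − 1113/1490 = 25.29 %.

25.3 %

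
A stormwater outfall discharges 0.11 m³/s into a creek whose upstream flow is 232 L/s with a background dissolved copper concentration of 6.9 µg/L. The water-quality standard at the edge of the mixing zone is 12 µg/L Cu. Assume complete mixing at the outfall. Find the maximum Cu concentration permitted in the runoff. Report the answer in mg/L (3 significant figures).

0.0228 mg/L

232 L/s = 0.232 m³/s.
6.9 µg/L = 0.0069 mg/L.
12 µg/L = 0.012 mg/L.
Mass balance: 0.012·0.342 = 0.11·Cₑ + 0.232·0.0069.
Cₑ = (0.004104 − 0.001601) / 0.11 = 0.02276 mg/L.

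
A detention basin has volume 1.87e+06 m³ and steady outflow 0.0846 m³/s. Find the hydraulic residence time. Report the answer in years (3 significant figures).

Q = 0.0846 m³/s × 3.156e+07 s/yr = 2.67e+06 m³/yr.
Hydraulic residence time τ = V/Q = 1.87e+06/2.67e+06 = 0.7004 yr.

0.700 yr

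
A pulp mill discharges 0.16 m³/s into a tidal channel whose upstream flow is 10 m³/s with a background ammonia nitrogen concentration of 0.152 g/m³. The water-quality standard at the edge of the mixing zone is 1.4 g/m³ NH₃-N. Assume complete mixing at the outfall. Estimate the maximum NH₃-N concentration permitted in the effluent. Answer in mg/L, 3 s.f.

Mass balance: 1.4·10.16 = 0.16·Cₑ + 10·0.152.
Cₑ = (14.22 − 1.52) / 0.16 = 79.4 mg/L.

79.4 mg/L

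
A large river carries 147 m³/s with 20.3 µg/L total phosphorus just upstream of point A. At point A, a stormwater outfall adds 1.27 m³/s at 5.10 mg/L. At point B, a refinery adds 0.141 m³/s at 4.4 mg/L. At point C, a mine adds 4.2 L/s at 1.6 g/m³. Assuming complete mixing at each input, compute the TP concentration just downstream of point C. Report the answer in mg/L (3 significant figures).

20.3 µg/L = 0.0203 mg/L.
After input A: C = (147·0.0203 + 1.27·5.1) / 148.3 = 0.06381 mg/L.
After input B: C = (148.3·0.06381 + 0.141·4.4) / 148.4 = 0.06793 mg/L.
4.2 L/s = 0.0042 m³/s.
After input C: C = (148.4·0.06793 + 0.0042·1.6) / 148.4 = 0.06797 mg/L.

0.0680 mg/L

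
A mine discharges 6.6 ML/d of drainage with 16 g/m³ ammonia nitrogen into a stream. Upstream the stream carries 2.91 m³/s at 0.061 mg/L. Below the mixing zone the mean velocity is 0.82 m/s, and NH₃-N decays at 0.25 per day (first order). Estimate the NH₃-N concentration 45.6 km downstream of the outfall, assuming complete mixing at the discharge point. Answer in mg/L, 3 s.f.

0.399 mg/L

6.6 ML/d = 0.07639 m³/s.
After complete mixing, C₀ = (0.07639·16 + 2.91·0.061) / 2.986 = 0.4687 mg/L.
Travel time t = 4.56e+04 m / 0.82 m/s = 5.561e+04 s = 0.6436 d.
C = 0.4687·exp(−0.25·0.6436) = 0.4687·0.8514 = 0.399 mg/L.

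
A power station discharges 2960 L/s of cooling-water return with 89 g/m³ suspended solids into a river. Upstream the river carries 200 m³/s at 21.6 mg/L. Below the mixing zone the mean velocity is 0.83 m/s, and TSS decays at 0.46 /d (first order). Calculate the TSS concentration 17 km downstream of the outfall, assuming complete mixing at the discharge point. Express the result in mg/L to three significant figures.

2960 L/s = 2.96 m³/s.
After complete mixing, C₀ = (2.96·89 + 200·21.6) / 203 = 22.58 mg/L.
Travel time t = 1.7e+04 m / 0.83 m/s = 2.048e+04 s = 0.2371 d.
C = 22.58·exp(−0.46·0.2371) = 22.58·0.8967 = 20.25 mg/L.

20.2 mg/L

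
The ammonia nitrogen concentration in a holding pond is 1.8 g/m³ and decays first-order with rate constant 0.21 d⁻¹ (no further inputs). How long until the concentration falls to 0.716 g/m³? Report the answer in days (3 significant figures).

4.39 d

t = ln(C₀/C)/k = ln(1.8/0.716)/0.21 = 0.9219/0.21 = 4.39 d.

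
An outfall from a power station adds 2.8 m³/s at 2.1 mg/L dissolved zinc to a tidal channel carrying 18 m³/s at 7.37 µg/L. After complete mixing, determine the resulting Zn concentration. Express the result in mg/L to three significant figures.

0.289 mg/L

7.37 µg/L = 0.00737 mg/L.
Flow-weighted mixing gives C = (2.8·2.1 + 18·0.00737) / (2.8 + 18) = 6.013/20.8 = 0.2891 mg/L.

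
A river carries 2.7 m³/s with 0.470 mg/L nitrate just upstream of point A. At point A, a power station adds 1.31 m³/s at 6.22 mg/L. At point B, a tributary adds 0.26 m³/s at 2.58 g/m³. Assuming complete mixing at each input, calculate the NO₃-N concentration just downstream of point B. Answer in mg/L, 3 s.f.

2.36 mg/L

After input A: C = (2.7·0.47 + 1.31·6.22) / 4.01 = 2.348 mg/L.
After input B: C = (4.01·2.348 + 0.26·2.58) / 4.27 = 2.363 mg/L.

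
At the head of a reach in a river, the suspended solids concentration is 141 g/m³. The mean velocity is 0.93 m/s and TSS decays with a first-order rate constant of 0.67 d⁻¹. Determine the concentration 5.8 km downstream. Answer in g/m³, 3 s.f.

Travel time t = 5.8 km / 0.93 m/s = 5800/0.93 = 6237 s = 0.07218 d.
First-order decay: C = 141·exp(−0.67·0.07218) = 141·0.9528 = 134.3 g/m³.

134 g/m³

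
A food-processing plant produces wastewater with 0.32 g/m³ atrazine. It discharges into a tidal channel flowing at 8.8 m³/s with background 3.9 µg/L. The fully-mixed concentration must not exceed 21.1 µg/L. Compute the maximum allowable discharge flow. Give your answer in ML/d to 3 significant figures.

43.8 ML/d

3.9 µg/L = 0.0039 mg/L.
21.1 µg/L = 0.0211 mg/L.
Mass balance at complete mixing: C_std·(Q_w + Q_r) = Q_w·C_e + Q_r·C_b.
Rearranging, Q_w = Q_r·(C_std − C_b)/(C_e − C_std) = 8.8·(0.0211 − 0.0039) / (0.32 − 0.0211) = 0.5064 m³/s.
= 43.75 ML/d.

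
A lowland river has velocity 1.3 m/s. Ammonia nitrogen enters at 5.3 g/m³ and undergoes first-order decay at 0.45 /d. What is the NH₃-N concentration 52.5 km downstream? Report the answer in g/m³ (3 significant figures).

Travel time t = 52.5 km / 1.3 m/s = 5.25e+04/1.3 = 4.038e+04 s = 0.4674 d.
First-order decay: C = 5.3·exp(−0.45·0.4674) = 5.3·0.8103 = 4.295 g/m³.

4.29 g/m³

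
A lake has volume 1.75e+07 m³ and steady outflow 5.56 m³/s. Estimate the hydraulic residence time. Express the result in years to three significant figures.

0.0997 yr

Q = 5.56 m³/s × 3.156e+07 s/yr = 1.755e+08 m³/yr.
Hydraulic residence time τ = V/Q = 1.75e+07/1.755e+08 = 0.09974 yr.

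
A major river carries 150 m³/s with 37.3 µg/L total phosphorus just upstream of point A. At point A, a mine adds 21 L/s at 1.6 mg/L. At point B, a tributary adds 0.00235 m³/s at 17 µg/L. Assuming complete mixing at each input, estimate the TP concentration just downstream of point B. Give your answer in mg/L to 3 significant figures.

37.3 µg/L = 0.0373 mg/L.
21 L/s = 0.021 m³/s.
After input A: C = (150·0.0373 + 0.021·1.6) / 150 = 0.03752 mg/L.
17 µg/L = 0.017 mg/L.
After input B: C = (150·0.03752 + 0.00235·0.017) / 150 = 0.03752 mg/L.

0.0375 mg/L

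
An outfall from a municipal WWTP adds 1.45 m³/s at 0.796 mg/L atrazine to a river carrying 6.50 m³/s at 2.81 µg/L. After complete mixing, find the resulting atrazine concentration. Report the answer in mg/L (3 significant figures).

0.147 mg/L

2.81 µg/L = 0.00281 mg/L.
By mass balance at complete mixing, C = (1.45·0.796 + 6.5·0.00281) / (1.45 + 6.5) = 1.172/7.95 = 0.1475 mg/L.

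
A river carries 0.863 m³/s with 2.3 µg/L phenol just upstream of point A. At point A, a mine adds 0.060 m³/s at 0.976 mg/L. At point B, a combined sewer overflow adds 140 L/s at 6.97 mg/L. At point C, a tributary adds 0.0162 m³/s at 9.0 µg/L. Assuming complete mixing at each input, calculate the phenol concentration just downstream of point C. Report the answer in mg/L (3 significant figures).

2.3 µg/L = 0.0023 mg/L.
After input A: C = (0.863·0.0023 + 0.06·0.976) / 0.923 = 0.0656 mg/L.
140 L/s = 0.14 m³/s.
After input B: C = (0.923·0.0656 + 0.14·6.97) / 1.063 = 0.9749 mg/L.
9.0 µg/L = 0.009 mg/L.
After input C: C = (1.063·0.9749 + 0.0162·0.009) / 1.079 = 0.9604 mg/L.

0.960 mg/L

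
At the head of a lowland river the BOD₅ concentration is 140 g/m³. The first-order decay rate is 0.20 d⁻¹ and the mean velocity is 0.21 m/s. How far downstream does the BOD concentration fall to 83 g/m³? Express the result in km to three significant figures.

From C = C₀·e^(−kt), t = ln(C₀/C)/k = ln(140/83)/0.20 = 0.5228/0.20 = 2.614 d.
Distance = v·t = 0.21 m/s × 2.259e+05 s = 4.743e+04 m = 47.43 km.

47.4 km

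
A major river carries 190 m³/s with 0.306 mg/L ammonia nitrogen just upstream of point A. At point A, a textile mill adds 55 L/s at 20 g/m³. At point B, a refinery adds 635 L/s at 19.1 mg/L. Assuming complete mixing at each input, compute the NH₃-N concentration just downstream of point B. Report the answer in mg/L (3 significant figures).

55 L/s = 0.055 m³/s.
After input A: C = (190·0.306 + 0.055·20) / 190.1 = 0.3117 mg/L.
635 L/s = 0.635 m³/s.
After input B: C = (190.1·0.3117 + 0.635·19.1) / 190.7 = 0.3743 mg/L.

0.374 mg/L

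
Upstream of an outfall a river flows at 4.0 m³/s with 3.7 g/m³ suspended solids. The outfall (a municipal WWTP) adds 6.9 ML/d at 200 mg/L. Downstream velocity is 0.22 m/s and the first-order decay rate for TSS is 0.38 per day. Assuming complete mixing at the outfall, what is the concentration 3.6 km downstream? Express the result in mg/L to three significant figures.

6.9 ML/d = 0.07986 m³/s.
After complete mixing, C₀ = (0.07986·200 + 4·3.7) / 4.08 = 7.542 mg/L.
Travel time t = 3600 m / 0.22 m/s = 1.636e+04 s = 0.1894 d.
C = 7.542·exp(−0.38·0.1894) = 7.542·0.9306 = 7.019 mg/L.

7.02 mg/L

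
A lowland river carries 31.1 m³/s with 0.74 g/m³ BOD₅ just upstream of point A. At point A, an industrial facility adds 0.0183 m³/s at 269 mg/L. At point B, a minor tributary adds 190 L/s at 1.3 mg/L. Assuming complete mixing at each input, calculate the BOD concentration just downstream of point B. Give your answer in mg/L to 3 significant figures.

After input A: C = (31.1·0.74 + 0.0183·269) / 31.12 = 0.8978 mg/L.
190 L/s = 0.19 m³/s.
After input B: C = (31.12·0.8978 + 0.19·1.3) / 31.31 = 0.9002 mg/L.

0.900 mg/L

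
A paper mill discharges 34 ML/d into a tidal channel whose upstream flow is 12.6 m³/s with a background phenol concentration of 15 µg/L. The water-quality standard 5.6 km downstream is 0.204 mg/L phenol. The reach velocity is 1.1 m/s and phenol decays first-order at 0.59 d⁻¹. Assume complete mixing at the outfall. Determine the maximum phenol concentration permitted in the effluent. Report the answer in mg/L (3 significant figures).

6.49 mg/L

34 ML/d = 0.3935 m³/s.
15 µg/L = 0.015 mg/L.
Travel time to the compliance point: t = 5600/1.1 = 5091 s = 0.05892 d; decay factor exp(−0.59·0.05892) = 0.9658.
So the concentration just after mixing may be at most 0.204/0.9658 = 0.2112 mg/L.
Mass balance: 0.2112·12.99 = 0.3935·Cₑ + 12.6·0.015.
Cₑ = (2.744 − 0.189) / 0.3935 = 6.494 mg/L.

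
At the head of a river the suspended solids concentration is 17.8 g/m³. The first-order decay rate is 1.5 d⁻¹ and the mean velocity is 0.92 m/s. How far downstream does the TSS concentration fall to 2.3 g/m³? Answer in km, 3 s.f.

108 km

From C = C₀·e^(−kt), t = ln(C₀/C)/k = ln(17.8/2.3)/1.5 = 2.046/1.5 = 1.364 d.
Distance = v·t = 0.92 m/s × 1.179e+05 s = 1.084e+05 m = 108.4 km.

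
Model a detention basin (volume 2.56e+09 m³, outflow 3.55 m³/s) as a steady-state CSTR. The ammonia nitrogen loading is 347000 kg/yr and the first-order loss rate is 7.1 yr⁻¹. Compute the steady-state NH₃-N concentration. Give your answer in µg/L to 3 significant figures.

Outflow Q = 3.55 m³/s × 3.156e+07 s/yr = 1.12e+08 m³/yr.
Steady-state CSTR mass balance: W = Q·C + k·V·C, so C = W/(Q + kV).
Q + kV = 1.12e+08 + 7.1·2.56e+09 = 1.829e+10 m³/yr.
C = 347000/1.829e+10 = 1.897e-05 kg/m³ = 0.01897 mg/L = 18.97 µg/L.

19.0 µg/L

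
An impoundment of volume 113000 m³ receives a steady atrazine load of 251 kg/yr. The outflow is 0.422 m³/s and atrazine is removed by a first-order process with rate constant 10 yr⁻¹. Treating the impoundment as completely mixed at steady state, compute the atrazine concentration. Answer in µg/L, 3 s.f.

17.4 µg/L

Outflow Q = 0.422 m³/s × 3.156e+07 s/yr = 1.332e+07 m³/yr.
Steady-state CSTR mass balance: W = Q·C + k·V·C, so C = W/(Q + kV).
Q + kV = 1.332e+07 + 10·113000 = 1.445e+07 m³/yr.
C = 251/1.445e+07 = 1.737e-05 kg/m³ = 0.01737 mg/L = 17.37 µg/L.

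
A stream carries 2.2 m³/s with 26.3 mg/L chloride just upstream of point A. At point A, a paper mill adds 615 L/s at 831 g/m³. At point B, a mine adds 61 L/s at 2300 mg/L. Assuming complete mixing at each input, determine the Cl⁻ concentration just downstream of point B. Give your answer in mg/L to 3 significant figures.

247 mg/L

615 L/s = 0.615 m³/s.
After input A: C = (2.2·26.3 + 0.615·831) / 2.815 = 202.1 mg/L.
61 L/s = 0.061 m³/s.
After input B: C = (2.815·202.1 + 0.061·2300) / 2.876 = 246.6 mg/L.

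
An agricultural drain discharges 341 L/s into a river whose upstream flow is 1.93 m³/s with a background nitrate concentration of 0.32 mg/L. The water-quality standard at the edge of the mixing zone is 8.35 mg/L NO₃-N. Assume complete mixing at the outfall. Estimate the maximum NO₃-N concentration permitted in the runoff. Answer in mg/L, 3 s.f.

53.8 mg/L

341 L/s = 0.341 m³/s.
Mass balance: 8.35·2.271 = 0.341·Cₑ + 1.93·0.32.
Cₑ = (18.96 − 0.6176) / 0.341 = 53.8 mg/L.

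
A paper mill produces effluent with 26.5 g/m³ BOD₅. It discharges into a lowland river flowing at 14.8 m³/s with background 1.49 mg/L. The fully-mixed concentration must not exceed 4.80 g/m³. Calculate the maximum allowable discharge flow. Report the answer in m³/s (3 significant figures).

2.26 m³/s

Mass balance at complete mixing: C_std·(Q_w + Q_r) = Q_w·C_e + Q_r·C_b.
Rearranging, Q_w = Q_r·(C_std − C_b)/(C_e − C_std) = 14.8·(4.8 − 1.49) / (26.5 − 4.8) = 2.258 m³/s.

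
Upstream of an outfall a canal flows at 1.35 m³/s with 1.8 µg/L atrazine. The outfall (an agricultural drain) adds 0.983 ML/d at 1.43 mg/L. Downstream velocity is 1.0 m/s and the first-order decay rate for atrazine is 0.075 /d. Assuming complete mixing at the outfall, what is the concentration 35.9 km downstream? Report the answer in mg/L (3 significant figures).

0.0133 mg/L

0.983 ML/d = 0.01138 m³/s.
1.8 µg/L = 0.0018 mg/L.
After complete mixing, C₀ = (0.01138·1.43 + 1.35·0.0018) / 1.361 = 0.01374 mg/L.
Travel time t = 3.59e+04 m / 1.0 m/s = 3.59e+04 s = 0.4155 d.
C = 0.01374·exp(−0.075·0.4155) = 0.01374·0.9693 = 0.01331 mg/L.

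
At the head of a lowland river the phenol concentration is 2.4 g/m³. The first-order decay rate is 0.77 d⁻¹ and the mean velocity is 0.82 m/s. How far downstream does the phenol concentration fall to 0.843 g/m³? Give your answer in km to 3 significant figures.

From C = C₀·e^(−kt), t = ln(C₀/C)/k = ln(2.4/0.843)/0.77 = 1.046/0.77 = 1.359 d.
Distance = v·t = 0.82 m/s × 1.174e+05 s = 9.627e+04 m = 96.27 km.

96.3 km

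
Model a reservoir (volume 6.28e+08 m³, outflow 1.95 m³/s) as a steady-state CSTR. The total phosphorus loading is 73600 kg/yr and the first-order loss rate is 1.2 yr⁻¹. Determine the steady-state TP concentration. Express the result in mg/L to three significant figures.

0.0903 mg/L

Outflow Q = 1.95 m³/s × 3.156e+07 s/yr = 6.154e+07 m³/yr.
Steady-state CSTR mass balance: W = Q·C + k·V·C, so C = W/(Q + kV).
Q + kV = 6.154e+07 + 1.2·6.28e+08 = 8.151e+08 m³/yr.
C = 73600/8.151e+08 = 9.029e-05 kg/m³ = 0.09029 mg/L.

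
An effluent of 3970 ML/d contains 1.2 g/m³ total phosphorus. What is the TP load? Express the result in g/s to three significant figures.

55.1 g/s

3970 ML/d = 45.95 m³/s.
Mass flux = Q·C = 45.95 m³/s × 1.2 g/m³ = 55.14 g/s.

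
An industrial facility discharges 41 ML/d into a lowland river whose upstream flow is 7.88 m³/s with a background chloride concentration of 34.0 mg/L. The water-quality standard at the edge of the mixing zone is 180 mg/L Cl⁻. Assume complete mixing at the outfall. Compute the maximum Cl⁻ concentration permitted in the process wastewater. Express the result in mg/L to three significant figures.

2600 mg/L

41 ML/d = 0.4745 m³/s.
Mass balance: 180·8.355 = 0.4745·Cₑ + 7.88·34.
Cₑ = (1504 − 267.9) / 0.4745 = 2604 mg/L.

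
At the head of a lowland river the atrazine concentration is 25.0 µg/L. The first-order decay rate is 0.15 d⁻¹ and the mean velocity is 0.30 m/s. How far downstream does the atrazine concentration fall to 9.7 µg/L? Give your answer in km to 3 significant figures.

From C = C₀·e^(−kt), t = ln(C₀/C)/k = ln(25.0/9.7)/0.15 = 0.9467/0.15 = 6.312 d.
Distance = v·t = 0.30 m/s × 5.453e+05 s = 1.636e+05 m = 163.6 km.

164 km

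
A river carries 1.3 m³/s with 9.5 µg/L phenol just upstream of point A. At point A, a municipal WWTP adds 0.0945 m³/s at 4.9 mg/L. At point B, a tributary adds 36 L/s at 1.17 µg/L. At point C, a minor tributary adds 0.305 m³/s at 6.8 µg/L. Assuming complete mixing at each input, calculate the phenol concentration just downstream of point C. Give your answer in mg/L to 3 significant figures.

9.5 µg/L = 0.0095 mg/L.
After input A: C = (1.3·0.0095 + 0.0945·4.9) / 1.395 = 0.3409 mg/L.
36 L/s = 0.036 m³/s.
1.17 µg/L = 0.00117 mg/L.
After input B: C = (1.395·0.3409 + 0.036·0.00117) / 1.431 = 0.3324 mg/L.
6.8 µg/L = 0.0068 mg/L.
After input C: C = (1.431·0.3324 + 0.305·0.0068) / 1.736 = 0.2751 mg/L.

0.275 mg/L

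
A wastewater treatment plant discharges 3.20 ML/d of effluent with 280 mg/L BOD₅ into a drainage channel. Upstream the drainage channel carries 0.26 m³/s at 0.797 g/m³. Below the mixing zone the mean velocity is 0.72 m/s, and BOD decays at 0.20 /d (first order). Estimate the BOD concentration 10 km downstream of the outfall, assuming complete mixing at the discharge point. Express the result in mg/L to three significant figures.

3.20 ML/d = 0.03704 m³/s.
After complete mixing, C₀ = (0.03704·280 + 0.26·0.797) / 0.297 = 35.61 mg/L.
Travel time t = 1e+04 m / 0.72 m/s = 1.389e+04 s = 0.1608 d.
C = 35.61·exp(−0.20·0.1608) = 35.61·0.9684 = 34.48 mg/L.

34.5 mg/L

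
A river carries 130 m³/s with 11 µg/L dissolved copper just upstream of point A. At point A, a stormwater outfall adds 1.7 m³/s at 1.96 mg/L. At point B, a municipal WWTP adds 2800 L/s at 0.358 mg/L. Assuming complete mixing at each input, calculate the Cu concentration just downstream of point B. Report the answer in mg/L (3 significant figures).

0.0429 mg/L

11 µg/L = 0.011 mg/L.
After input A: C = (130·0.011 + 1.7·1.96) / 131.7 = 0.03616 mg/L.
2800 L/s = 2.8 m³/s.
After input B: C = (131.7·0.03616 + 2.8·0.358) / 134.5 = 0.04286 mg/L.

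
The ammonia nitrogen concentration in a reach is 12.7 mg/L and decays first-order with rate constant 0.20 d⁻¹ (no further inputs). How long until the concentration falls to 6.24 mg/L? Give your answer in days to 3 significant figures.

3.55 d

t = ln(C₀/C)/k = ln(12.7/6.24)/0.20 = 0.7106/0.20 = 3.553 d.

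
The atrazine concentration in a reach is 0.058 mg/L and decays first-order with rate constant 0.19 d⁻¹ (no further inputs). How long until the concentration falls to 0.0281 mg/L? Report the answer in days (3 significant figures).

3.81 d

t = ln(C₀/C)/k = ln(0.058/0.0281)/0.19 = 0.7247/0.19 = 3.814 d.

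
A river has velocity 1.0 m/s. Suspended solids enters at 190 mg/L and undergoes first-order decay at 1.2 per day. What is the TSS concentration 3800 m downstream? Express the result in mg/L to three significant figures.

180 mg/L

Travel time t = 3800 m / 1.0 m/s = 3800/1.0 = 3800 s = 0.04398 d.
First-order decay: C = 190·exp(−1.2·0.04398) = 190·0.9486 = 180.2 mg/L.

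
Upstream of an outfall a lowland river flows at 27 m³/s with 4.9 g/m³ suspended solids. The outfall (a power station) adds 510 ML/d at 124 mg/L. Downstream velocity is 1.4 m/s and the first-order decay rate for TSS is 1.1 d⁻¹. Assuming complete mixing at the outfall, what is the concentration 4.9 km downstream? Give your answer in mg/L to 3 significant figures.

25.1 mg/L

510 ML/d = 5.903 m³/s.
After complete mixing, C₀ = (5.903·124 + 27·4.9) / 32.9 = 26.27 mg/L.
Travel time t = 4900 m / 1.4 m/s = 3500 s = 0.04051 d.
C = 26.27·exp(−1.1·0.04051) = 26.27·0.9564 = 25.12 mg/L.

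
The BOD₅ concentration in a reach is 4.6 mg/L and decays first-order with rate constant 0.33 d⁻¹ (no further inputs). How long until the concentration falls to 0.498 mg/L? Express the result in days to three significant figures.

6.74 d

t = ln(C₀/C)/k = ln(4.6/0.498)/0.33 = 2.223/0.33 = 6.737 d.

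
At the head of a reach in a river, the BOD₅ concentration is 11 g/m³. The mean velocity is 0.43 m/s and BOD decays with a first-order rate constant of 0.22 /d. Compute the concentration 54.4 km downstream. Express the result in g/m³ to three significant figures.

Travel time t = 54.4 km / 0.43 m/s = 5.44e+04/0.43 = 1.265e+05 s = 1.464 d.
First-order decay: C = 11·exp(−0.22·1.464) = 11·0.7246 = 7.971 g/m³.

7.97 g/m³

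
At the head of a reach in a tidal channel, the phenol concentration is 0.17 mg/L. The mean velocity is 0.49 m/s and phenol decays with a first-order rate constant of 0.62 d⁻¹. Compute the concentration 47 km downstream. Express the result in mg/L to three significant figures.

0.0854 mg/L

Travel time t = 47 km / 0.49 m/s = 4.7e+04/0.49 = 9.592e+04 s = 1.11 d.
First-order decay: C = 0.17·exp(−0.62·1.11) = 0.17·0.5024 = 0.08541 mg/L.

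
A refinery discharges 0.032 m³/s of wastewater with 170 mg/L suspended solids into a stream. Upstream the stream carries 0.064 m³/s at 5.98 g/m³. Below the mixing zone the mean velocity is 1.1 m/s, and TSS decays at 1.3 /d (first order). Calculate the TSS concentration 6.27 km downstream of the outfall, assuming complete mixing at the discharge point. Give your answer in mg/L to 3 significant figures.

55.7 mg/L

After complete mixing, C₀ = (0.032·170 + 0.064·5.98) / 0.096 = 60.65 mg/L.
Travel time t = 6270 m / 1.1 m/s = 5700 s = 0.06597 d.
C = 60.65·exp(−1.3·0.06597) = 60.65·0.9178 = 55.67 mg/L.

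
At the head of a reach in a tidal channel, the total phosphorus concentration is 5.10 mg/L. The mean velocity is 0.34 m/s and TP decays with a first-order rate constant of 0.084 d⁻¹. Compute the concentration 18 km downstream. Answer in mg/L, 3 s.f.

Travel time t = 18 km / 0.34 m/s = 1.8e+04/0.34 = 5.294e+04 s = 0.6127 d.
First-order decay: C = 5.10·exp(−0.084·0.6127) = 5.10·0.9498 = 4.844 mg/L.

4.84 mg/L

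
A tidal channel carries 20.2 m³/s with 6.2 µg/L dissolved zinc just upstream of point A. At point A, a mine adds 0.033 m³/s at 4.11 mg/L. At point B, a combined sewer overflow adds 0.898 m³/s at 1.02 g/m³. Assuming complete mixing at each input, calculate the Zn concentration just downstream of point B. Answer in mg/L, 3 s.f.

0.0557 mg/L

6.2 µg/L = 0.0062 mg/L.
After input A: C = (20.2·0.0062 + 0.033·4.11) / 20.23 = 0.01289 mg/L.
After input B: C = (20.23·0.01289 + 0.898·1.02) / 21.13 = 0.05569 mg/L.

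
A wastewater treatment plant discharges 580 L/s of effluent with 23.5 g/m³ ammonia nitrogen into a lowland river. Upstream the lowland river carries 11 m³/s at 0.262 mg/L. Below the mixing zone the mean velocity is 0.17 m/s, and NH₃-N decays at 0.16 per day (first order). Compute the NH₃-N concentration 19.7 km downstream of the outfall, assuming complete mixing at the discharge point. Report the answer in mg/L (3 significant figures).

580 L/s = 0.58 m³/s.
After complete mixing, C₀ = (0.58·23.5 + 11·0.262) / 11.58 = 1.426 mg/L.
Travel time t = 1.97e+04 m / 0.17 m/s = 1.159e+05 s = 1.341 d.
C = 1.426·exp(−0.16·1.341) = 1.426·0.8069 = 1.151 mg/L.

1.15 mg/L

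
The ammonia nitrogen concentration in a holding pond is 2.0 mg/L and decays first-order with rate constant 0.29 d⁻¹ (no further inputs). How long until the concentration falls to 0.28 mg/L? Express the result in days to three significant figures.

t = ln(C₀/C)/k = ln(2.0/0.28)/0.29 = 1.966/0.29 = 6.78 d.

6.78 d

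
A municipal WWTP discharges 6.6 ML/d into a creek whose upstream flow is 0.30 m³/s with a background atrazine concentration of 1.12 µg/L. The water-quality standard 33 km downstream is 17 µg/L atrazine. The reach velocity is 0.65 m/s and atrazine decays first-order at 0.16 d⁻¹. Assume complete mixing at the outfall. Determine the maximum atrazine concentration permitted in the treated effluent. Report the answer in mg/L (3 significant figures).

0.0876 mg/L

6.6 ML/d = 0.07639 m³/s.
1.12 µg/L = 0.00112 mg/L.
17 µg/L = 0.017 mg/L.
Travel time to the compliance point: t = 3.3e+04/0.65 = 5.077e+04 s = 0.5876 d; decay factor exp(−0.16·0.5876) = 0.9103.
So the concentration just after mixing may be at most 0.017/0.9103 = 0.01868 mg/L.
Mass balance: 0.01868·0.3764 = 0.07639·Cₑ + 0.3·0.00112.
Cₑ = (0.007029 − 0.000336) / 0.07639 = 0.08762 mg/L.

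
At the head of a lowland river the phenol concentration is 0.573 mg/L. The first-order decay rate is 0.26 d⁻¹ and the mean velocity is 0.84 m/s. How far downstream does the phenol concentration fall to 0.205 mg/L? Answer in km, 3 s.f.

287 km

From C = C₀·e^(−kt), t = ln(C₀/C)/k = ln(0.573/0.205)/0.26 = 1.028/0.26 = 3.953 d.
Distance = v·t = 0.84 m/s × 3.416e+05 s = 2.869e+05 m = 286.9 km.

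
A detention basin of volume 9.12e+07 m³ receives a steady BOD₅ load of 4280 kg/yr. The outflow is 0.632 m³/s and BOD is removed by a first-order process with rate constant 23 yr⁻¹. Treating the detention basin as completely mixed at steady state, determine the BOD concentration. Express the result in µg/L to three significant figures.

Outflow Q = 0.632 m³/s × 3.156e+07 s/yr = 1.994e+07 m³/yr.
Steady-state CSTR mass balance: W = Q·C + k·V·C, so C = W/(Q + kV).
Q + kV = 1.994e+07 + 23·9.12e+07 = 2.118e+09 m³/yr.
C = 4280/2.118e+09 = 2.021e-06 kg/m³ = 0.002021 mg/L = 2.021 µg/L.

2.02 µg/L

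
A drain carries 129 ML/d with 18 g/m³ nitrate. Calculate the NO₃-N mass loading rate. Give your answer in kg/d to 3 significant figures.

129 ML/d = 1.493 m³/s.
Mass flux = Q·C = 1.493 m³/s × 18 g/m³ = 26.88 g/s.
= 26.88 g/s × 86.4 = 2322 kg/d.

2320 kg/d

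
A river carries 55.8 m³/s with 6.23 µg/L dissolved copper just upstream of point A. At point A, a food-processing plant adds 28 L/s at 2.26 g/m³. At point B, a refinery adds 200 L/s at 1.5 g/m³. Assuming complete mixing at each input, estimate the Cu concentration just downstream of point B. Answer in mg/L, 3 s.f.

0.0127 mg/L

6.23 µg/L = 0.00623 mg/L.
28 L/s = 0.028 m³/s.
After input A: C = (55.8·0.00623 + 0.028·2.26) / 55.83 = 0.00736 mg/L.
200 L/s = 0.2 m³/s.
After input B: C = (55.83·0.00736 + 0.2·1.5) / 56.03 = 0.01269 mg/L.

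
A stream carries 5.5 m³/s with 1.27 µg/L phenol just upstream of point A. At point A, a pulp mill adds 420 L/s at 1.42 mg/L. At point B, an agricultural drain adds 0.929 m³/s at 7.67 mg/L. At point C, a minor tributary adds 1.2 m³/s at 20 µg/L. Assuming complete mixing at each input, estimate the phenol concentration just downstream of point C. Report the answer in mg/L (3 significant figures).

0.963 mg/L

1.27 µg/L = 0.00127 mg/L.
420 L/s = 0.42 m³/s.
After input A: C = (5.5·0.00127 + 0.42·1.42) / 5.92 = 0.1019 mg/L.
After input B: C = (5.92·0.1019 + 0.929·7.67) / 6.849 = 1.128 mg/L.
20 µg/L = 0.02 mg/L.
After input C: C = (6.849·1.128 + 1.2·0.02) / 8.049 = 0.9632 mg/L.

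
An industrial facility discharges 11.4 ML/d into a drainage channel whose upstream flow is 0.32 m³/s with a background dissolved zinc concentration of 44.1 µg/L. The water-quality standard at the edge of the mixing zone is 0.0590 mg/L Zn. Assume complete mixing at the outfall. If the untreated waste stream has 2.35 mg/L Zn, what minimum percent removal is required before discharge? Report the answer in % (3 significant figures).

11.4 ML/d = 0.1319 m³/s.
44.1 µg/L = 0.0441 mg/L.
Mass balance: 0.059·0.4519 = 0.1319·Cₑ + 0.32·0.0441.
Cₑ = (0.02666 − 0.01411) / 0.1319 = 0.09514 mg/L.
Required removal = 1 − 0.09514/2.35 = 95.95 %.

96.0 %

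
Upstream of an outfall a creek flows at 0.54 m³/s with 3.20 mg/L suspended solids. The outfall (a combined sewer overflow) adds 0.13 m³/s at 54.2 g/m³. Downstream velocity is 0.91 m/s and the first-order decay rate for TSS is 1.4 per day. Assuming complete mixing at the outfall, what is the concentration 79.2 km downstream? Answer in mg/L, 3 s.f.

3.20 mg/L

After complete mixing, C₀ = (0.13·54.2 + 0.54·3.2) / 0.67 = 13.1 mg/L.
Travel time t = 7.92e+04 m / 0.91 m/s = 8.703e+04 s = 1.007 d.
C = 13.1·exp(−1.4·1.007) = 13.1·0.2441 = 3.196 mg/L.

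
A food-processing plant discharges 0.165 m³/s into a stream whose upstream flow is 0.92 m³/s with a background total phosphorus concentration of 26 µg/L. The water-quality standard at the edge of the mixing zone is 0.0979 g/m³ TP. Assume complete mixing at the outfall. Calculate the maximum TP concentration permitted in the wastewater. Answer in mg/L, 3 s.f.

26 µg/L = 0.026 mg/L.
Mass balance: 0.0979·1.085 = 0.165·Cₑ + 0.92·0.026.
Cₑ = (0.1062 − 0.02392) / 0.165 = 0.4988 mg/L.

0.499 mg/L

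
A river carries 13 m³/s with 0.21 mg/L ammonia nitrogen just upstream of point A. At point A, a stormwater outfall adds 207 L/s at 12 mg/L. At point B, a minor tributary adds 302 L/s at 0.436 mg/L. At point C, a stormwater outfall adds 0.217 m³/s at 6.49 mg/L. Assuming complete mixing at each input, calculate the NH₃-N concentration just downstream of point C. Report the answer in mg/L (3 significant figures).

0.492 mg/L

207 L/s = 0.207 m³/s.
After input A: C = (13·0.21 + 0.207·12) / 13.21 = 0.3948 mg/L.
302 L/s = 0.302 m³/s.
After input B: C = (13.21·0.3948 + 0.302·0.436) / 13.51 = 0.3957 mg/L.
After input C: C = (13.51·0.3957 + 0.217·6.49) / 13.73 = 0.4921 mg/L.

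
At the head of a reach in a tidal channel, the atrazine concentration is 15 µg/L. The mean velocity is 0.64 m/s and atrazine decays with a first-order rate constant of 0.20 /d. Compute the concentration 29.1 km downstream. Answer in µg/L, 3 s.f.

13.5 µg/L

Travel time t = 29.1 km / 0.64 m/s = 2.91e+04/0.64 = 4.547e+04 s = 0.5263 d.
First-order decay: C = 15·exp(−0.20·0.5263) = 15·0.9001 = 13.5 µg/L.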